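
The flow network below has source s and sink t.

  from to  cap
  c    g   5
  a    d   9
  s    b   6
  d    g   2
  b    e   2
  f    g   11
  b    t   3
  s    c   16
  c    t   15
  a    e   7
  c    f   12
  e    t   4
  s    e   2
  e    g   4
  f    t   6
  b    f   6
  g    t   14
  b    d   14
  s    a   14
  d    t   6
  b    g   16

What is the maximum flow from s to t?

Augment s→b→t: bottleneck 3, flow now 3.
Augment s→c→t: bottleneck 15, flow now 18.
Augment s→e→t: bottleneck 2, flow now 20.
Augment s→a→d→t: bottleneck 6, flow now 26.
Augment s→a→e→t: bottleneck 2, flow now 28.
Augment s→b→f→t: bottleneck 3, flow now 31.
Augment s→c→f→t: bottleneck 1, flow now 32.
Augment s→a→d→g→t: bottleneck 2, flow now 34.
Augment s→a→e→g→t: bottleneck 4, flow now 38.
No augmenting path remains; maximum flow = 38.
In the residual graph, reachable from s: {s}.
Min-cut edges: s→a (14), s→b (6), s→c (16), s→e (2); capacity 14 + 6 + 16 + 2 = 38.
This cut is saturated, so no flow can exceed 38.

38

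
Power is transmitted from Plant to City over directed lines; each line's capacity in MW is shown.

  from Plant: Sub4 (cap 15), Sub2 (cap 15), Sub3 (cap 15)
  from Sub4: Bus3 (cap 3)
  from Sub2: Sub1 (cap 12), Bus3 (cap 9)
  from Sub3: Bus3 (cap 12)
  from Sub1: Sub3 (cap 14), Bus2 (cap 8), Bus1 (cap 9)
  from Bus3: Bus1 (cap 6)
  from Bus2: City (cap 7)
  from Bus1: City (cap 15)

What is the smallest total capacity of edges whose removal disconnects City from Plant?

18

Augment Plant→Sub4→Bus3→Bus1→City: bottleneck 3, flow now 3.
Augment Plant→Sub2→Sub1→Bus2→City: bottleneck 7, flow now 10.
Augment Plant→Sub2→Sub1→Bus1→City: bottleneck 5, flow now 15.
Augment Plant→Sub2→Bus3→Bus1→City: bottleneck 3, flow now 18.
No augmenting path remains; maximum flow = 18.
By max-flow min-cut, the minimum cut capacity equals the max flow.
In the residual graph, reachable from Plant: {Plant, Sub4, Sub2, Sub3, Bus3}.
Min-cut edges: Sub2→Sub1 (12), Bus3→Bus1 (6); capacity 12 + 6 = 18.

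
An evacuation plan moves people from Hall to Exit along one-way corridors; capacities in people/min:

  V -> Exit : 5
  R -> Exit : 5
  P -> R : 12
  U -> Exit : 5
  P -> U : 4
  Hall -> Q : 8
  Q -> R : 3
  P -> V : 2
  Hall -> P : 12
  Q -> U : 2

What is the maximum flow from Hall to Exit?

12

Augment Hall→P→R→Exit: bottleneck 5, flow now 5.
Augment Hall→P→U→Exit: bottleneck 4, flow now 9.
Augment Hall→P→V→Exit: bottleneck 2, flow now 11.
Augment Hall→Q→U→Exit: bottleneck 1, flow now 12.
No augmenting path remains; maximum flow = 12.
In the residual graph, reachable from Hall: {Hall, P, Q, R, U}.
Min-cut edges: P→V (2), R→Exit (5), U→Exit (5); capacity 2 + 5 + 5 = 12.
This cut is saturated, so no flow can exceed 12.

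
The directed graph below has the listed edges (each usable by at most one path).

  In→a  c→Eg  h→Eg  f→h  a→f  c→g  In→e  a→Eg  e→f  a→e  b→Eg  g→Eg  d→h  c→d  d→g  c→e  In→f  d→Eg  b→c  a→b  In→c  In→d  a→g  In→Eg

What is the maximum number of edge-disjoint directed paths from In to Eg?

Assign every edge capacity 1; by Menger, the answer equals the max flow.
Path In→Eg (+1); total 1.
Path In→a→Eg (+1); total 2.
Path In→c→Eg (+1); total 3.
Path In→d→Eg (+1); total 4.
Path In→f→h→Eg (+1); total 5.
No residual In→Eg path; max flow = 5.
Certifying cut of size 5: {In→Eg, In→a, In→c, In→d, f→h}.

5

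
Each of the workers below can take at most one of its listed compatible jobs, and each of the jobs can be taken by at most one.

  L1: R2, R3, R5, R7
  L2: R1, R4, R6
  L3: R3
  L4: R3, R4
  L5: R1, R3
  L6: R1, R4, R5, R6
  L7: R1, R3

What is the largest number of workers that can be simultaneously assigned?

Unit-capacity flow: source→left, listed edges, right→sink; max matching = max flow.
Augmenting path L1→R2 (+1); matched 1.
Augmenting path L2→R1 (+1); matched 2.
Augmenting path L3→R3 (+1); matched 3.
Augmenting path L4→R4 (+1); matched 4.
Augmenting path L6→R5 (+1); matched 5.
Augmenting path L5→R1→L2→R6 (+1); matched 6.
No augmenting path remains; maximum matching = 6.
König certificate: {L1, L2, L4, L6, R1, R3} is a vertex cover of size 6 (every listed pair touches it), so no matching can be larger.

6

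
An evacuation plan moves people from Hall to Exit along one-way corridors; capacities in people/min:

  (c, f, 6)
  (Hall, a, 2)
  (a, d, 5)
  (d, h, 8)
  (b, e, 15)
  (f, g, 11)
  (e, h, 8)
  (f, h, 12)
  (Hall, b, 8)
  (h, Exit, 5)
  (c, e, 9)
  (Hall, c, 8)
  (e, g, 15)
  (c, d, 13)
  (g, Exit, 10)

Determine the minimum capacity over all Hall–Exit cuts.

15

Augment Hall→a→d→h→Exit: bottleneck 2, flow now 2.
Augment Hall→b→e→g→Exit: bottleneck 8, flow now 10.
Augment Hall→c→d→h→Exit: bottleneck 3, flow now 13.
Augment Hall→c→e→g→Exit: bottleneck 2, flow now 15.
No augmenting path remains; maximum flow = 15.
By max-flow min-cut, the minimum cut capacity equals the max flow.
In the residual graph, reachable from Hall: {Hall, a, b, c, d, e, f, g, h}.
Min-cut edges: g→Exit (10), h→Exit (5); capacity 10 + 5 = 15.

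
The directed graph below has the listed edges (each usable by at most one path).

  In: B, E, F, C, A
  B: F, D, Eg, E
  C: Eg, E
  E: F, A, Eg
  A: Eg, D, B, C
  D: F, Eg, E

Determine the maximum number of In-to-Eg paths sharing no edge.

Assign every edge capacity 1; by Menger, the answer equals the max flow.
Path In→A→Eg (+1); total 1.
Path In→B→Eg (+1); total 2.
Path In→C→Eg (+1); total 3.
Path In→E→Eg (+1); total 4.
No residual In→Eg path; max flow = 4.
Certifying cut of size 4: {In→A, In→B, In→C, In→E}.

4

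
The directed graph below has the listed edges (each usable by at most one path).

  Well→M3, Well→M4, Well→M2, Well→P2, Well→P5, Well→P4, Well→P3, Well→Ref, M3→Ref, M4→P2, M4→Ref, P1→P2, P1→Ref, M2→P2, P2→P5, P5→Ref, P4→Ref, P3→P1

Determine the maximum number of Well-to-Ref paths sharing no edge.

Assign every edge capacity 1; by Menger, the answer equals the max flow.
Path Well→Ref (+1); total 1.
Path Well→M3→Ref (+1); total 2.
Path Well→M4→Ref (+1); total 3.
Path Well→P5→Ref (+1); total 4.
Path Well→P4→Ref (+1); total 5.
Path Well→P3→P1→Ref (+1); total 6.
No residual Well→Ref path; max flow = 6.
Certifying cut of size 6: {P5→Ref, Well→M3, Well→M4, Well→P3, Well→P4, Well→Ref}.

6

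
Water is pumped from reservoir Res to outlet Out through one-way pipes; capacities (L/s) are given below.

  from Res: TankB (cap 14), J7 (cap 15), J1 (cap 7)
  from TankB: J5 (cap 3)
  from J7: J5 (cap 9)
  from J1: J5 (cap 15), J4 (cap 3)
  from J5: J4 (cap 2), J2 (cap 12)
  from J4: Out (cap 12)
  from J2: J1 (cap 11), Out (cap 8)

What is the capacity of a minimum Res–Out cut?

Augment Res→J1→J4→Out: bottleneck 3, flow now 3.
Augment Res→TankB→J5→J4→Out: bottleneck 2, flow now 5.
Augment Res→TankB→J5→J2→Out: bottleneck 1, flow now 6.
Augment Res→J7→J5→J2→Out: bottleneck 7, flow now 13.
No augmenting path remains; maximum flow = 13.
By max-flow min-cut, the minimum cut capacity equals the max flow.
In the residual graph, reachable from Res: {Res, TankB, J7, J1, J5, J2}.
Min-cut edges: J1→J4 (3), J5→J4 (2), J2→Out (8); capacity 3 + 2 + 8 = 13.

13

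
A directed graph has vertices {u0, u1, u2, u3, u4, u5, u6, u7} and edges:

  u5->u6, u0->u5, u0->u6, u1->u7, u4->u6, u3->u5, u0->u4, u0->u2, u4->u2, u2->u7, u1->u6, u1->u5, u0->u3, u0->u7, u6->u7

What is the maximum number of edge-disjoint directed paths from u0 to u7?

3

Assign every edge capacity 1; by Menger, the answer equals the max flow.
Path u0→u7 (+1); total 1.
Path u0→u2→u7 (+1); total 2.
Path u0→u6→u7 (+1); total 3.
No residual u0→u7 path; max flow = 3.
Certifying cut of size 3: {u0→u7, u2→u7, u6→u7}.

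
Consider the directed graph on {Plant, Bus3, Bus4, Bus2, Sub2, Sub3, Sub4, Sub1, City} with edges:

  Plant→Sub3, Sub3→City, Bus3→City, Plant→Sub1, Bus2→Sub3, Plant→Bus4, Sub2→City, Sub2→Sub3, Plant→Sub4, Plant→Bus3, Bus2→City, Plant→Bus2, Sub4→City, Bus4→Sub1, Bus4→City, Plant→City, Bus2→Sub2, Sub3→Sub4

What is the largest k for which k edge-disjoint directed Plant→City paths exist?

Assign every edge capacity 1; by Menger, the answer equals the max flow.
Path Plant→City (+1); total 1.
Path Plant→Bus3→City (+1); total 2.
Path Plant→Bus4→City (+1); total 3.
Path Plant→Bus2→City (+1); total 4.
Path Plant→Sub3→City (+1); total 5.
Path Plant→Sub4→City (+1); total 6.
No residual Plant→City path; max flow = 6.
Certifying cut of size 6: {Plant→Bus2, Plant→Bus3, Plant→Bus4, Plant→City, Plant→Sub3, Plant→Sub4}.

6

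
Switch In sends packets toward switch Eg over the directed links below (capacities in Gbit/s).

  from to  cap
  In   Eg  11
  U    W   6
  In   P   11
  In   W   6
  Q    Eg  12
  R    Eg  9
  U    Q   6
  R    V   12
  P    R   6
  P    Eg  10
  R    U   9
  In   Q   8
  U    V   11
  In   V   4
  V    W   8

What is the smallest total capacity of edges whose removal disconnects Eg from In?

30

Augment In→Eg: bottleneck 11, flow now 11.
Augment In→P→Eg: bottleneck 10, flow now 21.
Augment In→Q→Eg: bottleneck 8, flow now 29.
Augment In→P→R→Eg: bottleneck 1, flow now 30.
No augmenting path remains; maximum flow = 30.
By max-flow min-cut, the minimum cut capacity equals the max flow.
In the residual graph, reachable from In: {In, V, W}.
Min-cut edges: In→P (11), In→Q (8), In→Eg (11); capacity 11 + 8 + 11 = 30.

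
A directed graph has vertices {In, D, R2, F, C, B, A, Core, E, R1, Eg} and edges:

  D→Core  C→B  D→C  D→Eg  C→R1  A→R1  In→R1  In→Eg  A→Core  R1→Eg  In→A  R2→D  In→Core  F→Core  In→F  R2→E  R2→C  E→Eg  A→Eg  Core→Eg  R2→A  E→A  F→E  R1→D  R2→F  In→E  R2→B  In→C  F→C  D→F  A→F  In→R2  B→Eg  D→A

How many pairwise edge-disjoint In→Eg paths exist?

7

Assign every edge capacity 1; by Menger, the answer equals the max flow.
Path In→Eg (+1); total 1.
Path In→A→Eg (+1); total 2.
Path In→Core→Eg (+1); total 3.
Path In→E→Eg (+1); total 4.
Path In→R1→Eg (+1); total 5.
Path In→R2→D→Eg (+1); total 6.
Path In→C→B→Eg (+1); total 7.
No residual In→Eg path; max flow = 7.
Certifying cut of size 7: {A→Eg, B→Eg, Core→Eg, D→Eg, E→Eg, In→Eg, R1→Eg}.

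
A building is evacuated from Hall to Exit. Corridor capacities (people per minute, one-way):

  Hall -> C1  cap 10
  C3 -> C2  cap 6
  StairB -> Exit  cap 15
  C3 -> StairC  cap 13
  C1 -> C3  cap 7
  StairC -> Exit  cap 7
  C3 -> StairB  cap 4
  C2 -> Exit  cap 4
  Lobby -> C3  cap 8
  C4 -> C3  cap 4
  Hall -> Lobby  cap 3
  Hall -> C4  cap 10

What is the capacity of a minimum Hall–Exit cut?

Augment Hall→Lobby→C3→C2→Exit: bottleneck 3, flow now 3.
Augment Hall→C1→C3→C2→Exit: bottleneck 1, flow now 4.
Augment Hall→C1→C3→StairC→Exit: bottleneck 6, flow now 10.
Augment Hall→C4→C3→StairC→Exit: bottleneck 1, flow now 11.
Augment Hall→C4→C3→StairB→Exit: bottleneck 3, flow now 14.
No augmenting path remains; maximum flow = 14.
By max-flow min-cut, the minimum cut capacity equals the max flow.
In the residual graph, reachable from Hall: {Hall, C1, C4}.
Min-cut edges: Hall→Lobby (3), C1→C3 (7), C4→C3 (4); capacity 3 + 7 + 4 = 14.

14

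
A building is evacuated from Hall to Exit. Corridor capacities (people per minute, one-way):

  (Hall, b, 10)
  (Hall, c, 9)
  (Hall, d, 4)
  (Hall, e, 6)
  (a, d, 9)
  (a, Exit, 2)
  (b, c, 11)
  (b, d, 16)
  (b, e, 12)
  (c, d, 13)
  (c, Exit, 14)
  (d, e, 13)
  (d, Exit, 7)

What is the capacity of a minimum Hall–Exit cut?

21

Augment Hall→c→Exit: bottleneck 9, flow now 9.
Augment Hall→d→Exit: bottleneck 4, flow now 13.
Augment Hall→b→c→Exit: bottleneck 5, flow now 18.
Augment Hall→b→d→Exit: bottleneck 3, flow now 21.
No augmenting path remains; maximum flow = 21.
By max-flow min-cut, the minimum cut capacity equals the max flow.
In the residual graph, reachable from Hall: {Hall, b, c, d, e}.
Min-cut edges: c→Exit (14), d→Exit (7); capacity 14 + 7 = 21.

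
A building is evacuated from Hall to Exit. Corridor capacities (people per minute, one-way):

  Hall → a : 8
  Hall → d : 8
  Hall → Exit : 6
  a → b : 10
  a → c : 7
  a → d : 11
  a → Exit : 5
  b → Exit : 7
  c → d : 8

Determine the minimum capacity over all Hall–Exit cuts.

Augment Hall→Exit: bottleneck 6, flow now 6.
Augment Hall→a→Exit: bottleneck 5, flow now 11.
Augment Hall→a→b→Exit: bottleneck 3, flow now 14.
No augmenting path remains; maximum flow = 14.
By max-flow min-cut, the minimum cut capacity equals the max flow.
In the residual graph, reachable from Hall: {Hall, d}.
Min-cut edges: Hall→a (8), Hall→Exit (6); capacity 8 + 6 = 14.

14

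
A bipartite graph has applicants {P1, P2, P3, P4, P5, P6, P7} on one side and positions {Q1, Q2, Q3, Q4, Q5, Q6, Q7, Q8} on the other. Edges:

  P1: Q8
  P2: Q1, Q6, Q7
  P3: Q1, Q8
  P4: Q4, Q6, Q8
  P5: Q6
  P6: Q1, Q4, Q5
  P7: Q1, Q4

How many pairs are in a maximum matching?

Unit-capacity flow: source→left, listed edges, right→sink; max matching = max flow.
Augmenting path P1→Q8 (+1); matched 1.
Augmenting path P2→Q1 (+1); matched 2.
Augmenting path P4→Q4 (+1); matched 3.
Augmenting path P5→Q6 (+1); matched 4.
Augmenting path P6→Q5 (+1); matched 5.
Augmenting path P3→Q1→P2→Q7 (+1); matched 6.
No augmenting path remains; maximum matching = 6.
König certificate: {P2, P6, Q1, Q4, Q6, Q8} is a vertex cover of size 6 (every listed pair touches it), so no matching can be larger.

6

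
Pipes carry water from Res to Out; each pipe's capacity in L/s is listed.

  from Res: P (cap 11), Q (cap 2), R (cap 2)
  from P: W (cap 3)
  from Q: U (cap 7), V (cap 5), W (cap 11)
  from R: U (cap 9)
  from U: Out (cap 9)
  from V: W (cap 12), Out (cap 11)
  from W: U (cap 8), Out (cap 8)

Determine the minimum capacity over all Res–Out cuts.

Augment Res→P→W→Out: bottleneck 3, flow now 3.
Augment Res→Q→U→Out: bottleneck 2, flow now 5.
Augment Res→R→U→Out: bottleneck 2, flow now 7.
No augmenting path remains; maximum flow = 7.
By max-flow min-cut, the minimum cut capacity equals the max flow.
In the residual graph, reachable from Res: {Res, P}.
Min-cut edges: Res→Q (2), Res→R (2), P→W (3); capacity 2 + 2 + 3 = 7.

7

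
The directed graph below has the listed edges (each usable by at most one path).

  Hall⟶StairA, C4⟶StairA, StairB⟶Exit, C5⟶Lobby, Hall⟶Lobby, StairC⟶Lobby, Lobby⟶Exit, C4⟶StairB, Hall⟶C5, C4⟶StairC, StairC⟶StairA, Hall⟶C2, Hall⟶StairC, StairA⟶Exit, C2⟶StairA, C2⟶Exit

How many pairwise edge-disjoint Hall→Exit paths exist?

3

Assign every edge capacity 1; by Menger, the answer equals the max flow.
Path Hall→StairA→Exit (+1); total 1.
Path Hall→Lobby→Exit (+1); total 2.
Path Hall→C2→Exit (+1); total 3.
No residual Hall→Exit path; max flow = 3.
Certifying cut of size 3: {Hall→C2, Lobby→Exit, StairA→Exit}.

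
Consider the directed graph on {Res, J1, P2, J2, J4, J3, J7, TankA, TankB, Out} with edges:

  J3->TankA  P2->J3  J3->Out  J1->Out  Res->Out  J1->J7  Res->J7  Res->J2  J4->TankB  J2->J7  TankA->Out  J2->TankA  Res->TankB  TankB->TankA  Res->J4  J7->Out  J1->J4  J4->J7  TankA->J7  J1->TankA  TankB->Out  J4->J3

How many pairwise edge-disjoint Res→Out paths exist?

Assign every edge capacity 1; by Menger, the answer equals the max flow.
Path Res→Out (+1); total 1.
Path Res→J7→Out (+1); total 2.
Path Res→TankB→Out (+1); total 3.
Path Res→J2→TankA→Out (+1); total 4.
Path Res→J4→J3→Out (+1); total 5.
No residual Res→Out path; max flow = 5.
Certifying cut of size 5: {Res→J2, Res→J4, Res→J7, Res→Out, Res→TankB}.

5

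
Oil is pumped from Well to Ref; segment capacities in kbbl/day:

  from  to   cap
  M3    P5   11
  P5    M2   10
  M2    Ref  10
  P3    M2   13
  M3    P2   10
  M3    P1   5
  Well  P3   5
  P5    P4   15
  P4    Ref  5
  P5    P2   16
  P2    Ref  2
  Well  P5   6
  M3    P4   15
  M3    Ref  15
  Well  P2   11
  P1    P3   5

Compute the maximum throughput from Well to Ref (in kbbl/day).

Augment Well→P2→Ref: bottleneck 2, flow now 2.
Augment Well→P3→M2→Ref: bottleneck 5, flow now 7.
Augment Well→P5→M2→Ref: bottleneck 5, flow now 12.
Augment Well→P5→P4→Ref: bottleneck 1, flow now 13.
No augmenting path remains; maximum flow = 13.
In the residual graph, reachable from Well: {Well, P2}.
Min-cut edges: Well→P3 (5), Well→P5 (6), P2→Ref (2); capacity 5 + 6 + 2 = 13.
This cut is saturated, so no flow can exceed 13.

13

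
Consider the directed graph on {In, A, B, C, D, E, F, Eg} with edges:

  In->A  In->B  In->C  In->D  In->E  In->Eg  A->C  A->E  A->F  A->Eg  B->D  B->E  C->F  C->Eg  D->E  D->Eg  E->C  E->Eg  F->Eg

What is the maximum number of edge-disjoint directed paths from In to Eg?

Assign every edge capacity 1; by Menger, the answer equals the max flow.
Path In→Eg (+1); total 1.
Path In→A→Eg (+1); total 2.
Path In→C→Eg (+1); total 3.
Path In→D→Eg (+1); total 4.
Path In→E→Eg (+1); total 5.
Path In→B→E→C→F→Eg (+1); total 6.
No residual In→Eg path; max flow = 6.
Certifying cut of size 6: {In→A, In→B, In→C, In→D, In→E, In→Eg}.

6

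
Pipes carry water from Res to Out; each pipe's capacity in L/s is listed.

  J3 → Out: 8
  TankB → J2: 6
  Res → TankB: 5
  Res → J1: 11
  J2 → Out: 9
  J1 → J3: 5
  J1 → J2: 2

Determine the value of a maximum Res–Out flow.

12

Augment Res→TankB→J2→Out: bottleneck 5, flow now 5.
Augment Res→J1→J2→Out: bottleneck 2, flow now 7.
Augment Res→J1→J3→Out: bottleneck 5, flow now 12.
No augmenting path remains; maximum flow = 12.
In the residual graph, reachable from Res: {Res, J1}.
Min-cut edges: Res→TankB (5), J1→J2 (2), J1→J3 (5); capacity 5 + 2 + 5 = 12.
This cut is saturated, so no flow can exceed 12.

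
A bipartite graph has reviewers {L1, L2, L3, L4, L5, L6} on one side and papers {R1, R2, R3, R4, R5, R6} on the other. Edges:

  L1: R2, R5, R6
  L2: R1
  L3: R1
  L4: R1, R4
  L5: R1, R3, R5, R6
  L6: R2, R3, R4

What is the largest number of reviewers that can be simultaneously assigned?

5

Unit-capacity flow: source→left, listed edges, right→sink; max matching = max flow.
Augmenting path L1→R2 (+1); matched 1.
Augmenting path L2→R1 (+1); matched 2.
Augmenting path L4→R4 (+1); matched 3.
Augmenting path L5→R3 (+1); matched 4.
Augmenting path L6→R2→L1→R5 (+1); matched 5.
No augmenting path remains; maximum matching = 5.
König certificate: {L1, L4, L5, L6, R1} is a vertex cover of size 5 (every listed pair touches it), so no matching can be larger.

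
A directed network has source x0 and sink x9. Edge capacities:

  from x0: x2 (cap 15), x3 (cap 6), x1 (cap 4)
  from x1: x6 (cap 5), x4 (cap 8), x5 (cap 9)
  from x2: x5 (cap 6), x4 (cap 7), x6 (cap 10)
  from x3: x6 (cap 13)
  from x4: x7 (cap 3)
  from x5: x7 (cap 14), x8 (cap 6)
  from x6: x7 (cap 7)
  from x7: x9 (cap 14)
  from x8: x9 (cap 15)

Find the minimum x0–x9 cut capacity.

Augment x0→x1→x4→x7→x9: bottleneck 3, flow now 3.
Augment x0→x1→x5→x7→x9: bottleneck 1, flow now 4.
Augment x0→x2→x5→x7→x9: bottleneck 6, flow now 10.
Augment x0→x2→x6→x7→x9: bottleneck 4, flow now 14.
Augment x0→x2→x4→x1→x5→x8→x9: bottleneck 3, flow now 17. (uses reverse residual edge)
Augment x0→x2→x6→x7→x5→x8→x9: bottleneck 2, flow now 19. (uses reverse residual edge)
Augment x0→x3→x6→x7→x5→x8→x9: bottleneck 1, flow now 20. (uses reverse residual edge)
No augmenting path remains; maximum flow = 20.
By max-flow min-cut, the minimum cut capacity equals the max flow.
In the residual graph, reachable from x0: {x0, x2, x3, x4, x6}.
Min-cut edges: x0→x1 (4), x2→x5 (6), x4→x7 (3), x6→x7 (7); capacity 4 + 6 + 3 + 7 = 20.

20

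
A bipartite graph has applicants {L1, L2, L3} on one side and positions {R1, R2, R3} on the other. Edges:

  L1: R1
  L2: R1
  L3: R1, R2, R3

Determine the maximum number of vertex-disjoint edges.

2

Unit-capacity flow: source→left, listed edges, right→sink; max matching = max flow.
Augmenting path L1→R1 (+1); matched 1.
Augmenting path L3→R2 (+1); matched 2.
No augmenting path remains; maximum matching = 2.
König certificate: {L3, R1} is a vertex cover of size 2 (every listed pair touches it), so no matching can be larger.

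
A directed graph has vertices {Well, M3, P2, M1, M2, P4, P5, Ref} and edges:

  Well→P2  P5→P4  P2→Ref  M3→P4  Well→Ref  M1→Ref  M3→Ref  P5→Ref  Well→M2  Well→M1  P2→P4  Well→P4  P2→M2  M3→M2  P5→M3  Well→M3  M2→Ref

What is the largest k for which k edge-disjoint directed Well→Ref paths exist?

Assign every edge capacity 1; by Menger, the answer equals the max flow.
Path Well→Ref (+1); total 1.
Path Well→M3→Ref (+1); total 2.
Path Well→P2→Ref (+1); total 3.
Path Well→M1→Ref (+1); total 4.
Path Well→M2→Ref (+1); total 5.
No residual Well→Ref path; max flow = 5.
Certifying cut of size 5: {Well→M1, Well→M2, Well→M3, Well→P2, Well→Ref}.

5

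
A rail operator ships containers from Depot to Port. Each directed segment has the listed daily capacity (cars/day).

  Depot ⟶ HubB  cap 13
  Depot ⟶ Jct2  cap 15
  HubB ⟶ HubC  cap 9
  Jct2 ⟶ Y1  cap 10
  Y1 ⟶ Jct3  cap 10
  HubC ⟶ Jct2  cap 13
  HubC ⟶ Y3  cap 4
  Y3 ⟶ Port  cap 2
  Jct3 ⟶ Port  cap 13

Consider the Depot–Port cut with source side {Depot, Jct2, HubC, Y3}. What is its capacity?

Edges leaving {Depot, Jct2, HubC, Y3}: Depot→HubB (13), Jct2→Y1 (10), Y3→Port (2).
Cut capacity = 13 + 10 + 2 = 25.

25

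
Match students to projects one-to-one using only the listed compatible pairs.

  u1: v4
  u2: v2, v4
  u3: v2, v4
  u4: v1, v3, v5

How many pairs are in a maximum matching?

Unit-capacity flow: source→left, listed edges, right→sink; max matching = max flow.
Augmenting path u1→v4 (+1); matched 1.
Augmenting path u2→v2 (+1); matched 2.
Augmenting path u4→v1 (+1); matched 3.
No augmenting path remains; maximum matching = 3.
König certificate: {u4, v2, v4} is a vertex cover of size 3 (every listed pair touches it), so no matching can be larger.

3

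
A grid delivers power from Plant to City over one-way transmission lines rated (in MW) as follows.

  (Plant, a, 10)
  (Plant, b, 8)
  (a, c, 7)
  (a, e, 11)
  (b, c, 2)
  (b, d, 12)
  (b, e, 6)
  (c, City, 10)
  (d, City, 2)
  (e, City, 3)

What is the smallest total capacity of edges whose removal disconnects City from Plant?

Augment Plant→a→c→City: bottleneck 7, flow now 7.
Augment Plant→a→e→City: bottleneck 3, flow now 10.
Augment Plant→b→c→City: bottleneck 2, flow now 12.
Augment Plant→b→d→City: bottleneck 2, flow now 14.
No augmenting path remains; maximum flow = 14.
By max-flow min-cut, the minimum cut capacity equals the max flow.
In the residual graph, reachable from Plant: {Plant, a, b, d, e}.
Min-cut edges: a→c (7), b→c (2), d→City (2), e→City (3); capacity 7 + 2 + 2 + 3 = 14.

14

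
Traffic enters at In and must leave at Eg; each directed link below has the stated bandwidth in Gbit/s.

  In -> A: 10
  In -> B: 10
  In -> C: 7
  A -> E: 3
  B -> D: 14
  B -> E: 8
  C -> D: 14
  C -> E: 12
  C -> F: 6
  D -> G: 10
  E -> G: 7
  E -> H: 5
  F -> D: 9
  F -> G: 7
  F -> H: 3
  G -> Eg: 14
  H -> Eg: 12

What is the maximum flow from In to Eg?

Augment In→A→E→G→Eg: bottleneck 3, flow now 3.
Augment In→B→D→G→Eg: bottleneck 10, flow now 13.
Augment In→C→E→G→Eg: bottleneck 1, flow now 14.
Augment In→C→E→H→Eg: bottleneck 5, flow now 19.
Augment In→C→F→H→Eg: bottleneck 1, flow now 20.
No augmenting path remains; maximum flow = 20.
In the residual graph, reachable from In: {In, A}.
Min-cut edges: In→B (10), In→C (7), A→E (3); capacity 10 + 7 + 3 = 20.
This cut is saturated, so no flow can exceed 20.

20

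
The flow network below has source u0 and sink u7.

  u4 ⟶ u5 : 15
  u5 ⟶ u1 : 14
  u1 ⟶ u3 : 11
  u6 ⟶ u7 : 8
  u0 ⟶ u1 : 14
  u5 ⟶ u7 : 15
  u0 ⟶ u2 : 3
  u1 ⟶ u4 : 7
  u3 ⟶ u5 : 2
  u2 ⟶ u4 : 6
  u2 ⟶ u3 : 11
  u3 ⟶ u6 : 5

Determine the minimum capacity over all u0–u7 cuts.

Augment u0→u1→u3→u5→u7: bottleneck 2, flow now 2.
Augment u0→u1→u3→u6→u7: bottleneck 5, flow now 7.
Augment u0→u1→u4→u5→u7: bottleneck 7, flow now 14.
Augment u0→u2→u4→u5→u7: bottleneck 3, flow now 17.
No augmenting path remains; maximum flow = 17.
By max-flow min-cut, the minimum cut capacity equals the max flow.
In the residual graph, reachable from u0: {u0}.
Min-cut edges: u0→u1 (14), u0→u2 (3); capacity 14 + 3 = 17.

17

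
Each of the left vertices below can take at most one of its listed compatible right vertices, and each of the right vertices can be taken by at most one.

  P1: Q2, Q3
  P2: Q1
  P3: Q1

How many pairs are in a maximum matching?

Unit-capacity flow: source→left, listed edges, right→sink; max matching = max flow.
Augmenting path P1→Q2 (+1); matched 1.
Augmenting path P2→Q1 (+1); matched 2.
No augmenting path remains; maximum matching = 2.
König certificate: {P1, Q1} is a vertex cover of size 2 (every listed pair touches it), so no matching can be larger.

2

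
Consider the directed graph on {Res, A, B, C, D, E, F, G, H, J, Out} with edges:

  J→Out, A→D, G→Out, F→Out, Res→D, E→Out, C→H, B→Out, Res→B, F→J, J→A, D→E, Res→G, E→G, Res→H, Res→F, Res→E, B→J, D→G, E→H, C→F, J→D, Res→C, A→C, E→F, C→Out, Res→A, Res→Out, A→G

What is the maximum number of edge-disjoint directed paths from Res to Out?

7

Assign every edge capacity 1; by Menger, the answer equals the max flow.
Path Res→Out (+1); total 1.
Path Res→B→Out (+1); total 2.
Path Res→C→Out (+1); total 3.
Path Res→E→Out (+1); total 4.
Path Res→F→Out (+1); total 5.
Path Res→G→Out (+1); total 6.
Path Res→A→C→F→J→Out (+1); total 7.
No residual Res→Out path; max flow = 7.
Certifying cut of size 7: {C→Out, E→Out, F→J, F→Out, G→Out, Res→B, Res→Out}.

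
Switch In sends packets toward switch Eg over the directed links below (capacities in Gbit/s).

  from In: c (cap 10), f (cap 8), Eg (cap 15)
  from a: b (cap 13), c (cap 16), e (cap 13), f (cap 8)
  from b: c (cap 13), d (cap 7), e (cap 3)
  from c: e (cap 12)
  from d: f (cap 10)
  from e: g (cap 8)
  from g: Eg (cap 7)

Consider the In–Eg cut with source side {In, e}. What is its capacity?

Edges leaving {In, e}: In→c (10), In→f (8), In→Eg (15), e→g (8).
Cut capacity = 10 + 8 + 15 + 8 = 41.

41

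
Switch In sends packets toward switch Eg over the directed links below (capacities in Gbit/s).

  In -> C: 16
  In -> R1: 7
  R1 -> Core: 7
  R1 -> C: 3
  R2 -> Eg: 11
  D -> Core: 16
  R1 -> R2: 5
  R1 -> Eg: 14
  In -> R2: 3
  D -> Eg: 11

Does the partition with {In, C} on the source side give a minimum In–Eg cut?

Given cut capacity: 7 + 3 = 10.
Augment In→R1→Eg: bottleneck 7, flow now 7.
Augment In→R2→Eg: bottleneck 3, flow now 10.
No augmenting path remains; maximum flow = 10.
Cut capacity 10 equals the max flow, so it is a minimum cut.

Yes — it is a minimum cut (capacity 10).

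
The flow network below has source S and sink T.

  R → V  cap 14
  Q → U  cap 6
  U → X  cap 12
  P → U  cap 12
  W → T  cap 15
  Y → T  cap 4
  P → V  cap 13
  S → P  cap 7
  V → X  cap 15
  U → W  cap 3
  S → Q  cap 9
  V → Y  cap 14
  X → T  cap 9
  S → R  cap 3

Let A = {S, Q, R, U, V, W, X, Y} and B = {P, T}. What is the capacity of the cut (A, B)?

Edges leaving {S, Q, R, U, V, W, X, Y}: S→P (7), W→T (15), X→T (9), Y→T (4).
Cut capacity = 7 + 15 + 9 + 4 = 35.

35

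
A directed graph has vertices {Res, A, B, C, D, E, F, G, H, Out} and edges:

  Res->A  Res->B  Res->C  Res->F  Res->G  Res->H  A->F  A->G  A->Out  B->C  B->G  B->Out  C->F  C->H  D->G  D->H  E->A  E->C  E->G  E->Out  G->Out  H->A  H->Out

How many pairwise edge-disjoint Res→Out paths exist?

Assign every edge capacity 1; by Menger, the answer equals the max flow.
Path Res→A→Out (+1); total 1.
Path Res→B→Out (+1); total 2.
Path Res→G→Out (+1); total 3.
Path Res→H→Out (+1); total 4.
No residual Res→Out path; max flow = 4.
Certifying cut of size 4: {A→Out, G→Out, H→Out, Res→B}.

4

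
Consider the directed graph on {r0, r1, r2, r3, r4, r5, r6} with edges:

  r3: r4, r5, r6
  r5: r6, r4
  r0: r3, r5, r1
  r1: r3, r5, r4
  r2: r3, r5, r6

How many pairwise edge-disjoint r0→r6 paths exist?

Assign every edge capacity 1; by Menger, the answer equals the max flow.
Path r0→r3→r6 (+1); total 1.
Path r0→r5→r6 (+1); total 2.
No residual r0→r6 path; max flow = 2.
Certifying cut of size 2: {r3→r6, r5→r6}.

2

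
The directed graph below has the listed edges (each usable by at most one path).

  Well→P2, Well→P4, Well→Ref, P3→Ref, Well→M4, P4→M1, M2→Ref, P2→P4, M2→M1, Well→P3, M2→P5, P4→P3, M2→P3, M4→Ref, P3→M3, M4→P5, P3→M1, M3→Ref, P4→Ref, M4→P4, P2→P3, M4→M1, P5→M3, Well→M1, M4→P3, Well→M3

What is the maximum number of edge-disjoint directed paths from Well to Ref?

5

Assign every edge capacity 1; by Menger, the answer equals the max flow.
Path Well→Ref (+1); total 1.
Path Well→M4→Ref (+1); total 2.
Path Well→P4→Ref (+1); total 3.
Path Well→M3→Ref (+1); total 4.
Path Well→P3→Ref (+1); total 5.
No residual Well→Ref path; max flow = 5.
Certifying cut of size 5: {M3→Ref, P3→Ref, P4→Ref, Well→M4, Well→Ref}.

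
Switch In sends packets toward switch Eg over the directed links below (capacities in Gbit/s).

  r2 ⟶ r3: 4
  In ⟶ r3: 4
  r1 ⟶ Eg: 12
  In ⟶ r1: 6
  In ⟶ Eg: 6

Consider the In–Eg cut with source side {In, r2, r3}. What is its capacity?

Edges leaving {In, r2, r3}: In→r1 (6), In→Eg (6).
Cut capacity = 6 + 6 = 12.

12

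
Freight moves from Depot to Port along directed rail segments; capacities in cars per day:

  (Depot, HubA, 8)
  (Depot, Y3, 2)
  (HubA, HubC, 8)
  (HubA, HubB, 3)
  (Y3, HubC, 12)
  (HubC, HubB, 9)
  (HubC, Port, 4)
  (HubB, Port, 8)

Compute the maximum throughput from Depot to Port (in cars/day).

10

Augment Depot→HubA→HubC→Port: bottleneck 4, flow now 4.
Augment Depot→HubA→HubB→Port: bottleneck 3, flow now 7.
Augment Depot→HubA→HubC→HubB→Port: bottleneck 1, flow now 8.
Augment Depot→Y3→HubC→HubB→Port: bottleneck 2, flow now 10.
No augmenting path remains; maximum flow = 10.
In the residual graph, reachable from Depot: {Depot}.
Min-cut edges: Depot→HubA (8), Depot→Y3 (2); capacity 8 + 2 = 10.
This cut is saturated, so no flow can exceed 10.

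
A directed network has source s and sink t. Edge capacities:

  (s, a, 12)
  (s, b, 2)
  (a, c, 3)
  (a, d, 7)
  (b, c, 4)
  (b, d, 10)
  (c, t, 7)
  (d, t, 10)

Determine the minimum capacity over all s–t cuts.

12

Augment s→a→c→t: bottleneck 3, flow now 3.
Augment s→a→d→t: bottleneck 7, flow now 10.
Augment s→b→c→t: bottleneck 2, flow now 12.
No augmenting path remains; maximum flow = 12.
By max-flow min-cut, the minimum cut capacity equals the max flow.
In the residual graph, reachable from s: {s, a}.
Min-cut edges: s→b (2), a→c (3), a→d (7); capacity 2 + 3 + 7 = 12.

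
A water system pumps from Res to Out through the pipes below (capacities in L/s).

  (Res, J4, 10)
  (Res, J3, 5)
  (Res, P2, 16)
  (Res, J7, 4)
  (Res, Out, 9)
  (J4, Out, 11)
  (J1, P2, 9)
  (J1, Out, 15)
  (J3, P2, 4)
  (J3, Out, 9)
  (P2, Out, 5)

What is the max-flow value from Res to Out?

29

Augment Res→Out: bottleneck 9, flow now 9.
Augment Res→J4→Out: bottleneck 10, flow now 19.
Augment Res→J3→Out: bottleneck 5, flow now 24.
Augment Res→P2→Out: bottleneck 5, flow now 29.
No augmenting path remains; maximum flow = 29.
In the residual graph, reachable from Res: {Res, P2, J7}.
Min-cut edges: Res→J4 (10), Res→J3 (5), Res→Out (9), P2→Out (5); capacity 10 + 5 + 9 + 5 = 29.
This cut is saturated, so no flow can exceed 29.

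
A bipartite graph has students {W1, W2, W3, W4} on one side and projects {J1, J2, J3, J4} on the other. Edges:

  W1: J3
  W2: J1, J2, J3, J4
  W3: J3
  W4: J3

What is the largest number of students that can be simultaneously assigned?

Unit-capacity flow: source→left, listed edges, right→sink; max matching = max flow.
Augmenting path W1→J3 (+1); matched 1.
Augmenting path W2→J1 (+1); matched 2.
No augmenting path remains; maximum matching = 2.
König certificate: {W2, J3} is a vertex cover of size 2 (every listed pair touches it), so no matching can be larger.

2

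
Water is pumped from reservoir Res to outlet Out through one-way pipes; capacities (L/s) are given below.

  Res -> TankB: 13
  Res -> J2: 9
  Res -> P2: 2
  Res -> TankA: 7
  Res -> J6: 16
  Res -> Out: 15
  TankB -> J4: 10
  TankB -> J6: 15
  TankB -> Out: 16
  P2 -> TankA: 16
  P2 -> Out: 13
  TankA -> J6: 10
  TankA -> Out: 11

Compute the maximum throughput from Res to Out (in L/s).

37

Augment Res→Out: bottleneck 15, flow now 15.
Augment Res→TankB→Out: bottleneck 13, flow now 28.
Augment Res→P2→Out: bottleneck 2, flow now 30.
Augment Res→TankA→Out: bottleneck 7, flow now 37.
No augmenting path remains; maximum flow = 37.
In the residual graph, reachable from Res: {Res, J2, J6}.
Min-cut edges: Res→TankB (13), Res→P2 (2), Res→TankA (7), Res→Out (15); capacity 13 + 2 + 7 + 15 = 37.
This cut is saturated, so no flow can exceed 37.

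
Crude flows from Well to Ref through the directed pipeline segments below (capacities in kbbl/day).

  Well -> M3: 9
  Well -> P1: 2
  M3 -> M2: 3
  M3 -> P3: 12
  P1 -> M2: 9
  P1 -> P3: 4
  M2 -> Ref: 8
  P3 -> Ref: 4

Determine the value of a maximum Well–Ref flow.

Augment Well→M3→M2→Ref: bottleneck 3, flow now 3.
Augment Well→M3→P3→Ref: bottleneck 4, flow now 7.
Augment Well→P1→M2→Ref: bottleneck 2, flow now 9.
No augmenting path remains; maximum flow = 9.
In the residual graph, reachable from Well: {Well, M3, P3}.
Min-cut edges: Well→P1 (2), M3→M2 (3), P3→Ref (4); capacity 2 + 3 + 4 = 9.
This cut is saturated, so no flow can exceed 9.

9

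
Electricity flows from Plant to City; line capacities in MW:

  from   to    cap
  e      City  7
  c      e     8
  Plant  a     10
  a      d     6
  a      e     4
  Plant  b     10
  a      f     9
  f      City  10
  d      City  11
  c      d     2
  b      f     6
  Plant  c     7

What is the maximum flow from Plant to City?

23

Augment Plant→a→d→City: bottleneck 6, flow now 6.
Augment Plant→a→e→City: bottleneck 4, flow now 10.
Augment Plant→b→f→City: bottleneck 6, flow now 16.
Augment Plant→c→d→City: bottleneck 2, flow now 18.
Augment Plant→c→e→City: bottleneck 3, flow now 21.
Augment Plant→c→e→a→f→City: bottleneck 2, flow now 23. (uses reverse residual edge)
No augmenting path remains; maximum flow = 23.
In the residual graph, reachable from Plant: {Plant, b}.
Min-cut edges: Plant→a (10), Plant→c (7), b→f (6); capacity 10 + 7 + 6 = 23.
This cut is saturated, so no flow can exceed 23.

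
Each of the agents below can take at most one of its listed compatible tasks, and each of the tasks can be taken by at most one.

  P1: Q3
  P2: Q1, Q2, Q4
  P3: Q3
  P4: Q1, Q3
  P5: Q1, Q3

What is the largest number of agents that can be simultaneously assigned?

3

Unit-capacity flow: source→left, listed edges, right→sink; max matching = max flow.
Augmenting path P1→Q3 (+1); matched 1.
Augmenting path P2→Q1 (+1); matched 2.
Augmenting path P4→Q1→P2→Q2 (+1); matched 3.
No augmenting path remains; maximum matching = 3.
König certificate: {P2, Q1, Q3} is a vertex cover of size 3 (every listed pair touches it), so no matching can be larger.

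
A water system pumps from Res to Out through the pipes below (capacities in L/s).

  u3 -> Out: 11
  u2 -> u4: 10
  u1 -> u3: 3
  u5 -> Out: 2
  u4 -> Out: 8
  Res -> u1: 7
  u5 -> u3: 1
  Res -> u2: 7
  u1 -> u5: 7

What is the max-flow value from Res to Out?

Augment Res→u1→u3→Out: bottleneck 3, flow now 3.
Augment Res→u1→u5→Out: bottleneck 2, flow now 5.
Augment Res→u2→u4→Out: bottleneck 7, flow now 12.
Augment Res→u1→u5→u3→Out: bottleneck 1, flow now 13.
No augmenting path remains; maximum flow = 13.
In the residual graph, reachable from Res: {Res, u1, u5}.
Min-cut edges: Res→u2 (7), u1→u3 (3), u5→u3 (1), u5→Out (2); capacity 7 + 3 + 1 + 2 = 13.
This cut is saturated, so no flow can exceed 13.

13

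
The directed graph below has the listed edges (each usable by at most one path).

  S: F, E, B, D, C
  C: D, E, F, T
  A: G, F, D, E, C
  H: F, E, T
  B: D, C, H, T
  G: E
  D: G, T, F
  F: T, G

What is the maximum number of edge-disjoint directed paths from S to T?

4

Assign every edge capacity 1; by Menger, the answer equals the max flow.
Path S→B→T (+1); total 1.
Path S→C→T (+1); total 2.
Path S→D→T (+1); total 3.
Path S→F→T (+1); total 4.
No residual S→T path; max flow = 4.
Certifying cut of size 4: {S→B, S→C, S→D, S→F}.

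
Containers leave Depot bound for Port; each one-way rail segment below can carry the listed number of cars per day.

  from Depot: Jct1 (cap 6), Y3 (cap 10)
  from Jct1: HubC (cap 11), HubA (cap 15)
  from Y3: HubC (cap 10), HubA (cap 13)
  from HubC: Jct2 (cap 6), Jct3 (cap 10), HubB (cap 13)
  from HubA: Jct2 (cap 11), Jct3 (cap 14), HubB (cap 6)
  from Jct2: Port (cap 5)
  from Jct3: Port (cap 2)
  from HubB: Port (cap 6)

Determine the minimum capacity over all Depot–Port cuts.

13

Augment Depot→Jct1→HubC→Jct2→Port: bottleneck 5, flow now 5.
Augment Depot→Jct1→HubC→Jct3→Port: bottleneck 1, flow now 6.
Augment Depot→Y3→HubC→Jct3→Port: bottleneck 1, flow now 7.
Augment Depot→Y3→HubC→HubB→Port: bottleneck 6, flow now 13.
No augmenting path remains; maximum flow = 13.
By max-flow min-cut, the minimum cut capacity equals the max flow.
In the residual graph, reachable from Depot: {Depot, Jct1, Y3, HubC, HubA, Jct2, Jct3, HubB}.
Min-cut edges: Jct2→Port (5), Jct3→Port (2), HubB→Port (6); capacity 5 + 2 + 6 = 13.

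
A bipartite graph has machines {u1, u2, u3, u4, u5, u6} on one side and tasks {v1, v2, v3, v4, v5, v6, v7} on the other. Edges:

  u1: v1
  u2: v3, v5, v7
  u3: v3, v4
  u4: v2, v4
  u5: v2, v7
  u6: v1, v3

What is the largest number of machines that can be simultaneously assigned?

Unit-capacity flow: source→left, listed edges, right→sink; max matching = max flow.
Augmenting path u1→v1 (+1); matched 1.
Augmenting path u2→v3 (+1); matched 2.
Augmenting path u3→v4 (+1); matched 3.
Augmenting path u4→v2 (+1); matched 4.
Augmenting path u5→v7 (+1); matched 5.
Augmenting path u6→v3→u2→v5 (+1); matched 6.
No augmenting path remains; maximum matching = 6.
König certificate: {u1, u2, u3, u4, u5, u6} is a vertex cover of size 6 (every listed pair touches it), so no matching can be larger.

6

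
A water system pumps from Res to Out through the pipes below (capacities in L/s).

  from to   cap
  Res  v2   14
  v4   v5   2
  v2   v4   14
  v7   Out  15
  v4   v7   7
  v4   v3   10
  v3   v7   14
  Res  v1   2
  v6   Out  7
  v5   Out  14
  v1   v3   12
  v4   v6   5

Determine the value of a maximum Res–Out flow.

Augment Res→v1→v3→v7→Out: bottleneck 2, flow now 2.
Augment Res→v2→v4→v5→Out: bottleneck 2, flow now 4.
Augment Res→v2→v4→v6→Out: bottleneck 5, flow now 9.
Augment Res→v2→v4→v7→Out: bottleneck 7, flow now 16.
No augmenting path remains; maximum flow = 16.
In the residual graph, reachable from Res: {Res}.
Min-cut edges: Res→v1 (2), Res→v2 (14); capacity 2 + 14 = 16.
This cut is saturated, so no flow can exceed 16.

16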